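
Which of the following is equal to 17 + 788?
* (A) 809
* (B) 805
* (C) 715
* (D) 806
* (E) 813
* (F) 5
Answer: B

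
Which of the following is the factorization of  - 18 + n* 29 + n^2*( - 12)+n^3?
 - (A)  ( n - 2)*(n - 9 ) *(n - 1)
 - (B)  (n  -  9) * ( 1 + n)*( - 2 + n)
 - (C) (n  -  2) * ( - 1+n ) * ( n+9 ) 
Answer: A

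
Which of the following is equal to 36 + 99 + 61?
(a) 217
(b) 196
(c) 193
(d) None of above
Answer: b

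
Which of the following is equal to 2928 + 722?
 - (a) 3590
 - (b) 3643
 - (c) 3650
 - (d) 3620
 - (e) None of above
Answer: c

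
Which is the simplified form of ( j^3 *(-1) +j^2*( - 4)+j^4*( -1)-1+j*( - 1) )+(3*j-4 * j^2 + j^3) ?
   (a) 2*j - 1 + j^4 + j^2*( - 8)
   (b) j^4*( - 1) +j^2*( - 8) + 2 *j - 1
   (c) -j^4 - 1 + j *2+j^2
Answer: b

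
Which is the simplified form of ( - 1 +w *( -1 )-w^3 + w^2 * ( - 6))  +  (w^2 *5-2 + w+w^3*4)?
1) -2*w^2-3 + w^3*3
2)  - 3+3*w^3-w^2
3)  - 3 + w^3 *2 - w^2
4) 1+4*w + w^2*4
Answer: 2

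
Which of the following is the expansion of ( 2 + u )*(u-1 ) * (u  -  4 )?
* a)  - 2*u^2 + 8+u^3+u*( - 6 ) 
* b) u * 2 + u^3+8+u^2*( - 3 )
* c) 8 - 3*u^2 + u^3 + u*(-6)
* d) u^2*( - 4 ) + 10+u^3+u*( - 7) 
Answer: c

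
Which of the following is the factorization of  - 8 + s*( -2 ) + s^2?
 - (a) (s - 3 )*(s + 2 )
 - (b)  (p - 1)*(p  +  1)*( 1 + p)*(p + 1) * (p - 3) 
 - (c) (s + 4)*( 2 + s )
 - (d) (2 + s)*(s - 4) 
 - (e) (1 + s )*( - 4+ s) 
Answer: d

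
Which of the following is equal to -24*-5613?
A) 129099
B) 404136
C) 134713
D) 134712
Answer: D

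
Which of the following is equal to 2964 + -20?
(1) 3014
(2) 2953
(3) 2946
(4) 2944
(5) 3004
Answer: 4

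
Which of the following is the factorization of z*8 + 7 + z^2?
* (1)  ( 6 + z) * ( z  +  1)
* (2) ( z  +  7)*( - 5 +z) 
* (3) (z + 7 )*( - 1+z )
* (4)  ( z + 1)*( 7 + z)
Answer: 4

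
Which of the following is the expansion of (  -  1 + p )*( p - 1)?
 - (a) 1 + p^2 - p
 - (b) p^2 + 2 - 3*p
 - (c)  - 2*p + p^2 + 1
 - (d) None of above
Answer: c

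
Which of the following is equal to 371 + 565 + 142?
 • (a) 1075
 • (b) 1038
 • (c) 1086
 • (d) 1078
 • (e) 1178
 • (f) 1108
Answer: d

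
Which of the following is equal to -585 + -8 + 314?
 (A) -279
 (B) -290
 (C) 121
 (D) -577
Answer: A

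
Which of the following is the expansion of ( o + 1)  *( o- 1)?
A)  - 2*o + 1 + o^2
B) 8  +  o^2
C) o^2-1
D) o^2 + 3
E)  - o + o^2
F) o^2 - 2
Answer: C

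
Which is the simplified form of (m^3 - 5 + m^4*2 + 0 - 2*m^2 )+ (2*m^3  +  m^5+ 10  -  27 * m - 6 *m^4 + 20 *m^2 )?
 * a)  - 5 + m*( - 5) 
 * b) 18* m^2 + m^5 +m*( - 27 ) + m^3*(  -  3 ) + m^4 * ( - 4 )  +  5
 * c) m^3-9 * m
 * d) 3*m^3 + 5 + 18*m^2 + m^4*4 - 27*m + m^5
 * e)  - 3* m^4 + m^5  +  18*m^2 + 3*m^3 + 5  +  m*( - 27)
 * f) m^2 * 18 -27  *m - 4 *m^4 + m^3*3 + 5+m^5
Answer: f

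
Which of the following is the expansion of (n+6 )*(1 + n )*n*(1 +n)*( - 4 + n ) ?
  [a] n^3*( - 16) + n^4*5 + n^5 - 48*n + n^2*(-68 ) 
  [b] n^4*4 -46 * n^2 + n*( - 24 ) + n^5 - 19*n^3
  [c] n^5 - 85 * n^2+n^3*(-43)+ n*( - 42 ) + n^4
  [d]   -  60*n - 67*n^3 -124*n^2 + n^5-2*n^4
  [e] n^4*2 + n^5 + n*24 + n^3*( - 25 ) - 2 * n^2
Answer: b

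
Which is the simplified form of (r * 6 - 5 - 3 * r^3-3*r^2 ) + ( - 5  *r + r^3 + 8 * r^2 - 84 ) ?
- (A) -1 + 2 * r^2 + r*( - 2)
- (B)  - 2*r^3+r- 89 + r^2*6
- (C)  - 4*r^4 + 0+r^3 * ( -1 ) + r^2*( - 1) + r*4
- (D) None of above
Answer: D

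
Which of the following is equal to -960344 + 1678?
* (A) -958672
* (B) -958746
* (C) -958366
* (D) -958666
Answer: D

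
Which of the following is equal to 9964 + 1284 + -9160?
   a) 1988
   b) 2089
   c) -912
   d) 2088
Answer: d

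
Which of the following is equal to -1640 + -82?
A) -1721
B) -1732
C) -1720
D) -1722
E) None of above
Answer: D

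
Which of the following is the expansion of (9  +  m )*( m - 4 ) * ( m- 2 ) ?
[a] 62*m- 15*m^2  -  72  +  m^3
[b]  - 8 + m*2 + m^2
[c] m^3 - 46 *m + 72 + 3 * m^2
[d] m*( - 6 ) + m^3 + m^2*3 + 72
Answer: c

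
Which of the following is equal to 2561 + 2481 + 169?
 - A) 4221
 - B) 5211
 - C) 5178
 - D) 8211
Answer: B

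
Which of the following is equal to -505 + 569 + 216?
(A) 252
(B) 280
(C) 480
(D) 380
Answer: B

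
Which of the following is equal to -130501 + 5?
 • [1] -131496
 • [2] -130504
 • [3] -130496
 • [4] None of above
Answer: 3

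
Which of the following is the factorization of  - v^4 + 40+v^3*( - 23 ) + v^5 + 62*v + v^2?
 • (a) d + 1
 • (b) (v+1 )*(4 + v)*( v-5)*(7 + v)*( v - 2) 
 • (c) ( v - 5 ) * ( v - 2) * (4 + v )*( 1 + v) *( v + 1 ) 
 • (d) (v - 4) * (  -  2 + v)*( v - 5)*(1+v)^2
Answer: c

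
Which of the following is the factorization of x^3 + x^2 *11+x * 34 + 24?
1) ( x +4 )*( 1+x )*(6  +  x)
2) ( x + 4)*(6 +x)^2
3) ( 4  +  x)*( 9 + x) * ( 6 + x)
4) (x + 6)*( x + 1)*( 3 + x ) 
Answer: 1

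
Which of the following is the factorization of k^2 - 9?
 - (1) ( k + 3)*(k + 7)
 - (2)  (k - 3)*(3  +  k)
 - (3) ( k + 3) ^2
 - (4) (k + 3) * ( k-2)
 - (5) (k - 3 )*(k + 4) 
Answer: 2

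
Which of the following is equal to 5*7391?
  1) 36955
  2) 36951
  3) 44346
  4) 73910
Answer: 1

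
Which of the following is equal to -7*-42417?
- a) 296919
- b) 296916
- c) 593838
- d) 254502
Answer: a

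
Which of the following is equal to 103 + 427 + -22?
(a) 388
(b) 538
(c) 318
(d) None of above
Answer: d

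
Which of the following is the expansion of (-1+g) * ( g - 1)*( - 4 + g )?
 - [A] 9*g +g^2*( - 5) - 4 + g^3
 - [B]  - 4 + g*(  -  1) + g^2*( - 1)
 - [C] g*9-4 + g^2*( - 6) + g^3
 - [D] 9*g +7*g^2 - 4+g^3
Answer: C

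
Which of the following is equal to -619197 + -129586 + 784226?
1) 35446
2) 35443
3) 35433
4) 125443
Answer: 2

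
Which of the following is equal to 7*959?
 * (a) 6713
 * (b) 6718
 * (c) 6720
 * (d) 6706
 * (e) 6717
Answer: a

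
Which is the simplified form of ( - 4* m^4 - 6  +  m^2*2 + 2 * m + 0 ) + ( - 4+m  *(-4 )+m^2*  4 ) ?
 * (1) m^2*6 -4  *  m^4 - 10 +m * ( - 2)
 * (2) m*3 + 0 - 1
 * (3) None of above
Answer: 1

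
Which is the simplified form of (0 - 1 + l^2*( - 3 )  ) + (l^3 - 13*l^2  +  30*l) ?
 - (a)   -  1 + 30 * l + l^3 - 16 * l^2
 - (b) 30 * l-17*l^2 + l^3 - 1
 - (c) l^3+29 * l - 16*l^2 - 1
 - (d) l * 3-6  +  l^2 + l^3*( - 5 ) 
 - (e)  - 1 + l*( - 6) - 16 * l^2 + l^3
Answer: a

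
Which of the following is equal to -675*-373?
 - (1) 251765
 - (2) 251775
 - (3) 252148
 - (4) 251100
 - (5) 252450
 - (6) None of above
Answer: 2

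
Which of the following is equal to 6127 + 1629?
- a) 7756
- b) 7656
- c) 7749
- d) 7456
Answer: a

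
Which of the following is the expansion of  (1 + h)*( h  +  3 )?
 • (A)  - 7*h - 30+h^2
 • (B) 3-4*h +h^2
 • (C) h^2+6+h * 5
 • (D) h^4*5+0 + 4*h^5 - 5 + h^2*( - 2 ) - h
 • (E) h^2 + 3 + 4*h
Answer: E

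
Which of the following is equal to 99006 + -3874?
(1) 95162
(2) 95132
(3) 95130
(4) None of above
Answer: 2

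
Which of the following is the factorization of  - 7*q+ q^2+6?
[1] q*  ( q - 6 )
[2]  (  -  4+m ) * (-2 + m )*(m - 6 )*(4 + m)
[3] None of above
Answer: 3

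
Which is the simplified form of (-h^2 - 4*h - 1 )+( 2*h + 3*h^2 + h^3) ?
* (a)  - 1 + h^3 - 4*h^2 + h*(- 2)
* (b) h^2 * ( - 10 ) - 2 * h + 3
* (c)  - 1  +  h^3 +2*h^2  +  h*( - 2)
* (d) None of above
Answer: c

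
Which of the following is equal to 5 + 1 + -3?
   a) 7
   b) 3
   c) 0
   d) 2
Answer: b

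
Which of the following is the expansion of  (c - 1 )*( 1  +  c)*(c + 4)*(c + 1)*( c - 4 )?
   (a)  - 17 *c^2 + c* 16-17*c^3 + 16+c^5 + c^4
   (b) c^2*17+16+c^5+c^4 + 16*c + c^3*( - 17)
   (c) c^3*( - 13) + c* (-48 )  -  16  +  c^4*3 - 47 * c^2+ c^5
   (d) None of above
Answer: a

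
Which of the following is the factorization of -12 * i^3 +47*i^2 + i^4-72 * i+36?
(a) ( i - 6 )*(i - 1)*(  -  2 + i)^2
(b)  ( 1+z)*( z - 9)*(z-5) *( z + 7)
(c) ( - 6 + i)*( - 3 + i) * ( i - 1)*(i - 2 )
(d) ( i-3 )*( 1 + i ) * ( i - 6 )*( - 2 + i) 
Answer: c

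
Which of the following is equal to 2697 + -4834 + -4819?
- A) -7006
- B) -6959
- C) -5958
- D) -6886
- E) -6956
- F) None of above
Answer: E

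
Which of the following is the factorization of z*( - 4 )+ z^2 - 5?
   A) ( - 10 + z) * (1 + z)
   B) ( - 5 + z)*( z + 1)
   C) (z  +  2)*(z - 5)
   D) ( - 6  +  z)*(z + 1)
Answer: B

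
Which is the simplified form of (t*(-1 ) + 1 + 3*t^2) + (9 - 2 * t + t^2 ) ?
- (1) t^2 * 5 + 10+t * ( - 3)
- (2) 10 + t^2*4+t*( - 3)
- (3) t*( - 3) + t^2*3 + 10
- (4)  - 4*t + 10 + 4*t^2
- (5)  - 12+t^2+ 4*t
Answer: 2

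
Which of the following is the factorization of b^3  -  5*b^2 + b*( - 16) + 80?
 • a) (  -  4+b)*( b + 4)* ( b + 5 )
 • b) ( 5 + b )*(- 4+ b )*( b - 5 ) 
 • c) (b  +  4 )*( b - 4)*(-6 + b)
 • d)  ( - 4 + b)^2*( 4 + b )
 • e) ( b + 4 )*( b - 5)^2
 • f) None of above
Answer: f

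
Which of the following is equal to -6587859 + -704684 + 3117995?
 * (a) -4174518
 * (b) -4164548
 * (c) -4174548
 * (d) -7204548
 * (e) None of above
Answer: c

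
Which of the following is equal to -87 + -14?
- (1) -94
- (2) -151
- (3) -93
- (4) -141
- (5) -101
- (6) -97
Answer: 5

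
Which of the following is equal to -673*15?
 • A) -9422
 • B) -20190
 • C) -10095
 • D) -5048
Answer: C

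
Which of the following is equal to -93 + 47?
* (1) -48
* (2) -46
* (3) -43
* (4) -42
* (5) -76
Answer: 2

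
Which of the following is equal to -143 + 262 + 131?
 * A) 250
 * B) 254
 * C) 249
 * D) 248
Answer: A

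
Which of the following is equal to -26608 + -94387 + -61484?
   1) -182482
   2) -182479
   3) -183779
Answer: 2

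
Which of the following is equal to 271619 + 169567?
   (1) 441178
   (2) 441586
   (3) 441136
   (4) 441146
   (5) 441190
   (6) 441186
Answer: 6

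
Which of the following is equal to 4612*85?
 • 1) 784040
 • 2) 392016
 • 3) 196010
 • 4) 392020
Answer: 4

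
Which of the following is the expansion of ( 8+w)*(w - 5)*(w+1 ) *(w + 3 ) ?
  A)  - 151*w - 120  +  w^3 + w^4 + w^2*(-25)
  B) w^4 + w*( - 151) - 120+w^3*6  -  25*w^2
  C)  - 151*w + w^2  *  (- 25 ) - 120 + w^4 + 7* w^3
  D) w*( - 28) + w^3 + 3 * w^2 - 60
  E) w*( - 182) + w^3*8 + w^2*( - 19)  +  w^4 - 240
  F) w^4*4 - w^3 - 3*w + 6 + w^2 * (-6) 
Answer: C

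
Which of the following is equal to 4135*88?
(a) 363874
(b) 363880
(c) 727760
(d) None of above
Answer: b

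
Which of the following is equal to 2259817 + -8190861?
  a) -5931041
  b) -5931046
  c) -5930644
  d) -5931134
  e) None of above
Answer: e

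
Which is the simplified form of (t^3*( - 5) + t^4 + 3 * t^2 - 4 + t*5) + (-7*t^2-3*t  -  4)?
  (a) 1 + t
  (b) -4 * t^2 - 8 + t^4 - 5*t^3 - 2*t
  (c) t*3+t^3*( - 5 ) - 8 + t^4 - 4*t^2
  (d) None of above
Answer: d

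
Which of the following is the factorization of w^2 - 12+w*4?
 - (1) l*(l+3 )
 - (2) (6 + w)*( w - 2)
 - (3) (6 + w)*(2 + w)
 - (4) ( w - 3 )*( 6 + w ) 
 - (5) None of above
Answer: 2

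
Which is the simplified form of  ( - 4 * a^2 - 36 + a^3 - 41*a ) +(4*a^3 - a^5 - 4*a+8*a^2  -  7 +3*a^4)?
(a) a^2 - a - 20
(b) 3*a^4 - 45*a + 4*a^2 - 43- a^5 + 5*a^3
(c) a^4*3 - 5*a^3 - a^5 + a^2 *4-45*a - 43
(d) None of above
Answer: b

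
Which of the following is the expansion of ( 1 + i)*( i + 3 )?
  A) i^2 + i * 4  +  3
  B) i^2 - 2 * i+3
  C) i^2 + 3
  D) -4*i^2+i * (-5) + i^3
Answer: A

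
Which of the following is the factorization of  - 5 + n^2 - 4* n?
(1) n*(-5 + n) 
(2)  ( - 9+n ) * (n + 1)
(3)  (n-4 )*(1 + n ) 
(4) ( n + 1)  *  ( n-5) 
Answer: 4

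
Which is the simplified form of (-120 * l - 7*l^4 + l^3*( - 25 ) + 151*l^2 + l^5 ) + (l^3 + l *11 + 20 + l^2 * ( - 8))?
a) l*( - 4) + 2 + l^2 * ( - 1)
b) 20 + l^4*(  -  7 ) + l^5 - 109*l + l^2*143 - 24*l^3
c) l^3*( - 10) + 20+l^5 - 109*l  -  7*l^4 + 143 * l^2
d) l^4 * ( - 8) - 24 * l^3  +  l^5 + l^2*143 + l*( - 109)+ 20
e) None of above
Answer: b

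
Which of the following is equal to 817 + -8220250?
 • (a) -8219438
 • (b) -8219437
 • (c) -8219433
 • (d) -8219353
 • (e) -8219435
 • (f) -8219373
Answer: c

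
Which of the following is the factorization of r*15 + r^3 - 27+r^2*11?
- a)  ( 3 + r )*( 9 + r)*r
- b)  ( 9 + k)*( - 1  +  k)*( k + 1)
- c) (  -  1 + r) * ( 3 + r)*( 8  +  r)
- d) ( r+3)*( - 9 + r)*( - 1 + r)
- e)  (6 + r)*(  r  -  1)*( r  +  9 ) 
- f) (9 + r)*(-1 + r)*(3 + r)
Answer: f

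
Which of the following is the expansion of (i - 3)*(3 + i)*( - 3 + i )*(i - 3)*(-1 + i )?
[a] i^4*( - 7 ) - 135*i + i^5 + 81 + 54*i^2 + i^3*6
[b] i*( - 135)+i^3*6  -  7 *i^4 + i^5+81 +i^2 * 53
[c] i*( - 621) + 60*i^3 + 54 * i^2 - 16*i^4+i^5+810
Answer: a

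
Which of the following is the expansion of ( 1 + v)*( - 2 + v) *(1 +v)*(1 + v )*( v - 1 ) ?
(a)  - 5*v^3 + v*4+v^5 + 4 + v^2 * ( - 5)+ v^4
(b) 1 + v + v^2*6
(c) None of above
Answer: c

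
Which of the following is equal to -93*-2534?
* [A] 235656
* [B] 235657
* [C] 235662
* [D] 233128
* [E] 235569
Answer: C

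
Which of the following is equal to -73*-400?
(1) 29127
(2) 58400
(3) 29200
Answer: 3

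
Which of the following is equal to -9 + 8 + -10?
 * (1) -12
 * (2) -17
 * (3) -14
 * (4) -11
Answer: 4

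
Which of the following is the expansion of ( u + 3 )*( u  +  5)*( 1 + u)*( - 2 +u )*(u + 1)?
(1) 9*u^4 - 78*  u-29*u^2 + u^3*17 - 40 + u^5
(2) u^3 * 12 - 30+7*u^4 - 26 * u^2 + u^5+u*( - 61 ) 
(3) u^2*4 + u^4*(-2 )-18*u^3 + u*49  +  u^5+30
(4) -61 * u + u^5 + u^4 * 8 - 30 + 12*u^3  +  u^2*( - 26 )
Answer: 4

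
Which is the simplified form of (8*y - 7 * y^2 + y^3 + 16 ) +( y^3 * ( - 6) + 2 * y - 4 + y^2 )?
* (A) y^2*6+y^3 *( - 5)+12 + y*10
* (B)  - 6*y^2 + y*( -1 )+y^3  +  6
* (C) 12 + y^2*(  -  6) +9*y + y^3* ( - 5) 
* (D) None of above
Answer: D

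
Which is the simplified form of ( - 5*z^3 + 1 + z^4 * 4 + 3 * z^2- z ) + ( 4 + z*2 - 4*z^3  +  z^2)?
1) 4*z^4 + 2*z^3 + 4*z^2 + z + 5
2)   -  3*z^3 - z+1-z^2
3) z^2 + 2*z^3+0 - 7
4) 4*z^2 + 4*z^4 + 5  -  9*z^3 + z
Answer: 4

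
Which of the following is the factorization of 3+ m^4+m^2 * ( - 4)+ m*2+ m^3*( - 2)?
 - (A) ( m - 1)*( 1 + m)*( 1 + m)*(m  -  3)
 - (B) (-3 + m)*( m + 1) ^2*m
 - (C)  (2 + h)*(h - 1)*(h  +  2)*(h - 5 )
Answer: A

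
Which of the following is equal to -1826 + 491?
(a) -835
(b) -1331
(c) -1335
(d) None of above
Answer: c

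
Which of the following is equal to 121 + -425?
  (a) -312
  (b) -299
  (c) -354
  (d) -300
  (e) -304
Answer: e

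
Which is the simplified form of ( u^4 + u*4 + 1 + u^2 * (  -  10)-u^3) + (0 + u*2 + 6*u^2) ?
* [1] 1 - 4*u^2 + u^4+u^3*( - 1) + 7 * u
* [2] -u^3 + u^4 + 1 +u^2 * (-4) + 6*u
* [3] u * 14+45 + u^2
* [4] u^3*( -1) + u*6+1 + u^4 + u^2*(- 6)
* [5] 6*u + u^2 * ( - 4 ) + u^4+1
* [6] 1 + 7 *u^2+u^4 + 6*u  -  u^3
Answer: 2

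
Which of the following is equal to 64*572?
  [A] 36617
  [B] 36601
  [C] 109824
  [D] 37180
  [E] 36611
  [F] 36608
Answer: F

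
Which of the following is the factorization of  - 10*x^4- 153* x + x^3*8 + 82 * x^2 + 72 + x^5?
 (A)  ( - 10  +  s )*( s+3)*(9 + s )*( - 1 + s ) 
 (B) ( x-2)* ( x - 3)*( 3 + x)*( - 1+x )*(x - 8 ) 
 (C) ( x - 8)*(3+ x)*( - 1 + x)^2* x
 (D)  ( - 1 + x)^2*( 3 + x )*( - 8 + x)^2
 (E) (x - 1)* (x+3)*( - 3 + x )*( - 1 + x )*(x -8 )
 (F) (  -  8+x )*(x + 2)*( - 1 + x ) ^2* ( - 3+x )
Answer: E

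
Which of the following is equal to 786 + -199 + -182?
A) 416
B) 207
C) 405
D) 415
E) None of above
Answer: C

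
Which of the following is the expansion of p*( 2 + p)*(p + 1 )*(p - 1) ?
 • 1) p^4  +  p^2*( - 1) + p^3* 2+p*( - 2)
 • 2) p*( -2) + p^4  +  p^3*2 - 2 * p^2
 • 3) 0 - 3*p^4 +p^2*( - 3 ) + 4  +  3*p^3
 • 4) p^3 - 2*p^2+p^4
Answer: 1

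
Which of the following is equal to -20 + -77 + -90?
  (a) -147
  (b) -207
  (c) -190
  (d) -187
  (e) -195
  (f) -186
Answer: d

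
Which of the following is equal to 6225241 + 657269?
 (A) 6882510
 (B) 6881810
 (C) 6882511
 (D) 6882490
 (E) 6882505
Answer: A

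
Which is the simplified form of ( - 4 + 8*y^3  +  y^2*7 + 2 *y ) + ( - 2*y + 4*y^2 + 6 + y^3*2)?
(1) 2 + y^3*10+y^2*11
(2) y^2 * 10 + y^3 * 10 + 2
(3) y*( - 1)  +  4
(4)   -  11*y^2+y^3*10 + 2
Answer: 1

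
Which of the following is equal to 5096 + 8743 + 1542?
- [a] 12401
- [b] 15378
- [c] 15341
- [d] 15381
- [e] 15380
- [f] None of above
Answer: d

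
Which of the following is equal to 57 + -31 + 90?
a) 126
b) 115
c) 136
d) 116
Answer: d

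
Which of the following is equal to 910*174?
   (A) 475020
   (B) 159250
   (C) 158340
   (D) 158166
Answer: C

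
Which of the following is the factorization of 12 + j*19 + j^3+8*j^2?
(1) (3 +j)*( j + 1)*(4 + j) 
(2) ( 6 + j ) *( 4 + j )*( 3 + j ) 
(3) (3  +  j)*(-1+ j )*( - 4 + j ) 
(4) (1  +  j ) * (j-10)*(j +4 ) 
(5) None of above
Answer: 1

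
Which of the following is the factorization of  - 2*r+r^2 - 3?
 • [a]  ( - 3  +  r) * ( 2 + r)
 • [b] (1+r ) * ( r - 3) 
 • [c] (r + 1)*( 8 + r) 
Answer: b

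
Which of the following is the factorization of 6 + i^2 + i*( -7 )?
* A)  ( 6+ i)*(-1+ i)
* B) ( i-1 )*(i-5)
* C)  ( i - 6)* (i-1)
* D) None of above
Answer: C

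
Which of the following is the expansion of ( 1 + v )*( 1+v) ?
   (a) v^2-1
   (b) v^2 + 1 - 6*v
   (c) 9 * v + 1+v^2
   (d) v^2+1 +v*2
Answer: d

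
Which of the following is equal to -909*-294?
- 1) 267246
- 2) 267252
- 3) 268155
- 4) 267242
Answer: 1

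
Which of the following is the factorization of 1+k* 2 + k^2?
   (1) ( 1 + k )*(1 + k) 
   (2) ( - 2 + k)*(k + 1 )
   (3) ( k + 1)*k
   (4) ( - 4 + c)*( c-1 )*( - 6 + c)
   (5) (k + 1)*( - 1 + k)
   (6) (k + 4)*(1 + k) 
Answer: 1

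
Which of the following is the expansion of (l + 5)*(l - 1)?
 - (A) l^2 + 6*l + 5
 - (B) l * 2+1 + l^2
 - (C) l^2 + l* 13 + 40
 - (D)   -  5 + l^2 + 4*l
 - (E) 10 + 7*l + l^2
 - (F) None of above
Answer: D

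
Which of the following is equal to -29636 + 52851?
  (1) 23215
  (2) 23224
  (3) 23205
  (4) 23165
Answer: 1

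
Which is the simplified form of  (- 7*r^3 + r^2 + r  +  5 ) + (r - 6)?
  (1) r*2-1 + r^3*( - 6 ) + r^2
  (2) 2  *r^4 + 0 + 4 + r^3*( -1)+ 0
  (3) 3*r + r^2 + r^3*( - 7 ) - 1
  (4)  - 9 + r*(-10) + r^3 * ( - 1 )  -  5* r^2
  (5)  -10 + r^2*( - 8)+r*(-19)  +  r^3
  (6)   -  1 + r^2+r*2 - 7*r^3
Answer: 6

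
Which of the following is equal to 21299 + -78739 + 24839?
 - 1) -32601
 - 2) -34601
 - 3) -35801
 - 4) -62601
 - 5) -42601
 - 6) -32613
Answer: 1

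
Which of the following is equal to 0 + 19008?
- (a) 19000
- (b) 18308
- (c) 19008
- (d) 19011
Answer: c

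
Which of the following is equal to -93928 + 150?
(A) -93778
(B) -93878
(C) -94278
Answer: A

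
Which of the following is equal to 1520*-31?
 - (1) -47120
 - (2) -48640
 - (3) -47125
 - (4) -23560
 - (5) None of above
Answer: 1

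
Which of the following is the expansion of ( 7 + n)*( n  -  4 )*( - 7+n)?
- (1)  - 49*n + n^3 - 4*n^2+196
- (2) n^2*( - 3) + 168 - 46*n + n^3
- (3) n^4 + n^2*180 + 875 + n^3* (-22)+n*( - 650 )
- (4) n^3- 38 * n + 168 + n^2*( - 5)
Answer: 1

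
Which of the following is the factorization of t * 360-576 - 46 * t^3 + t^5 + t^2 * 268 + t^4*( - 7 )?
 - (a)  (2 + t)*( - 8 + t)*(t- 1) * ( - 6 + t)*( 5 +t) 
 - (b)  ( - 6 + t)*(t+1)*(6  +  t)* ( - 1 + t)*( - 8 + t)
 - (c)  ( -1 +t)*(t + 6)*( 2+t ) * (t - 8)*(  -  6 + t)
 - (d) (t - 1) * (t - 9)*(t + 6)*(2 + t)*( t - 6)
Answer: c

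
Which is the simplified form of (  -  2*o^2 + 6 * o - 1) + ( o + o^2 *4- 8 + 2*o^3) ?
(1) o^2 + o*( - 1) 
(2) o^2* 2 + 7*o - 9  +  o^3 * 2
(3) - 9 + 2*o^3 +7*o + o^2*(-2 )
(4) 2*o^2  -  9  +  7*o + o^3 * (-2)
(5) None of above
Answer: 2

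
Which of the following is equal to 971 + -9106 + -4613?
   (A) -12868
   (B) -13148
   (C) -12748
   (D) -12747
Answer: C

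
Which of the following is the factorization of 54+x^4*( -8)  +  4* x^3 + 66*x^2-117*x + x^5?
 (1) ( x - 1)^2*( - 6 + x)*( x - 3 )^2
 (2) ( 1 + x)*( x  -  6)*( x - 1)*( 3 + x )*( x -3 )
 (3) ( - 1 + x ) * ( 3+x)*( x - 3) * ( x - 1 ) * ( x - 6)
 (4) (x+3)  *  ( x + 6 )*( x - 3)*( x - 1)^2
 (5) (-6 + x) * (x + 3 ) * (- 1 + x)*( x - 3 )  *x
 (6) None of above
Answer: 3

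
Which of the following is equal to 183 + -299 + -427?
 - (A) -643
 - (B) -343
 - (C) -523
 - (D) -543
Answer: D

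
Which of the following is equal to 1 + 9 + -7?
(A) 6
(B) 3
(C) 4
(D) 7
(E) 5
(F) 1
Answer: B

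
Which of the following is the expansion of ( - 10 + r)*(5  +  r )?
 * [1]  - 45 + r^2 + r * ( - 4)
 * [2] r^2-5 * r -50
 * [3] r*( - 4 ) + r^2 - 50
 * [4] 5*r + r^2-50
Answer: 2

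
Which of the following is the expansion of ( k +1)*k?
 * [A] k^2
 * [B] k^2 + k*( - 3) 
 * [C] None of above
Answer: C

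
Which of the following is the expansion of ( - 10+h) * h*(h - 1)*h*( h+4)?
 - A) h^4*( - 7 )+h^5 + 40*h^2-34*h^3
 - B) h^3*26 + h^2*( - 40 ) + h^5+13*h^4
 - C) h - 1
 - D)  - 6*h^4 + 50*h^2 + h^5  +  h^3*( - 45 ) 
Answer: A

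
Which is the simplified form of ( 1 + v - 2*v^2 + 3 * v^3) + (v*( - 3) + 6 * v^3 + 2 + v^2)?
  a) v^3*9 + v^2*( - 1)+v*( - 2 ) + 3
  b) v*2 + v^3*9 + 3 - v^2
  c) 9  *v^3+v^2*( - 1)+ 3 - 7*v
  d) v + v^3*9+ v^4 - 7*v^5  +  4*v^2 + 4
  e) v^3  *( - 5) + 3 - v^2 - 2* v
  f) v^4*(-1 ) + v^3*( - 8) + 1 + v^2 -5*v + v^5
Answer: a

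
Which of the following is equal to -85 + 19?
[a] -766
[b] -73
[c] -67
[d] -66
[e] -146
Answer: d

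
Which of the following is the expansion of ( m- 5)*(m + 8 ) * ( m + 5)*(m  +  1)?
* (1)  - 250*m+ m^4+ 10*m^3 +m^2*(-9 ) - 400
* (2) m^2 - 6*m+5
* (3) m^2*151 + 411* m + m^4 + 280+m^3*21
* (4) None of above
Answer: 4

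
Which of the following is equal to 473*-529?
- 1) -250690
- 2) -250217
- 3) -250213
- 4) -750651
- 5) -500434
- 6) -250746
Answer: 2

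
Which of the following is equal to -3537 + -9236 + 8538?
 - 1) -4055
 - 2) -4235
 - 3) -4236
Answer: 2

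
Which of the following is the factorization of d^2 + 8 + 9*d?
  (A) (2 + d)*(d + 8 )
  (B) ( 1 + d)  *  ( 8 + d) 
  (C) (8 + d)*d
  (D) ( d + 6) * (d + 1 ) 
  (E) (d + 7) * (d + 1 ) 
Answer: B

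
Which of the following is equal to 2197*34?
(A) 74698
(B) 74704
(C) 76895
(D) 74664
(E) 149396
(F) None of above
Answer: A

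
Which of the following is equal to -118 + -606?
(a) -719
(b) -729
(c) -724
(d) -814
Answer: c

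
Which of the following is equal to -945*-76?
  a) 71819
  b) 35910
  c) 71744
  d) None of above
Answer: d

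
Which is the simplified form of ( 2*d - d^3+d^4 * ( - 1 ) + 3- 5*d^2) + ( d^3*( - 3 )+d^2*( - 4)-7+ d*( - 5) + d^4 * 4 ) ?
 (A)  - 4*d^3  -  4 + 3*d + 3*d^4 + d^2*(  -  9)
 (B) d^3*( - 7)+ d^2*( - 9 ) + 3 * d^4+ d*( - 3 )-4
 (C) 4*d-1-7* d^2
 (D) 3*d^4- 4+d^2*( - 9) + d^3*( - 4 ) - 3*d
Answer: D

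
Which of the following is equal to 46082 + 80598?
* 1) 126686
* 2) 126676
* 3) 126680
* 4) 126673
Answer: 3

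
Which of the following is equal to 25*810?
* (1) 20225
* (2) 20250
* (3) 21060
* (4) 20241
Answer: 2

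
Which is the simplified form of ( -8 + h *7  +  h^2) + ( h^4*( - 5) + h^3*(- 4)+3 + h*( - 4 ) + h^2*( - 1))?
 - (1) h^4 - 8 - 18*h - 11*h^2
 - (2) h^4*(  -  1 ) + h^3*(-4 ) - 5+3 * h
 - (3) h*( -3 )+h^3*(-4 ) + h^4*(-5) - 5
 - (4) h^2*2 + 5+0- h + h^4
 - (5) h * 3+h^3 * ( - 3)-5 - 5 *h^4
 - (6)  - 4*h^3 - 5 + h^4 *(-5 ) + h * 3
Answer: 6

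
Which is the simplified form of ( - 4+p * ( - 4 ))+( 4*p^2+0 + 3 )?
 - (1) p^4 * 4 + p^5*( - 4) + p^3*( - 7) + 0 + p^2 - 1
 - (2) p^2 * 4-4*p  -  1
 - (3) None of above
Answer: 2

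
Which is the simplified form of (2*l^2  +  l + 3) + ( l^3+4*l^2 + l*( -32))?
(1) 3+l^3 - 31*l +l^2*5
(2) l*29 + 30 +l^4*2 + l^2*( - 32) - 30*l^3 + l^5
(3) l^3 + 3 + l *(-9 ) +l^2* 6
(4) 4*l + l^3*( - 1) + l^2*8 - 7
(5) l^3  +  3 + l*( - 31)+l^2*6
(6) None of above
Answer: 5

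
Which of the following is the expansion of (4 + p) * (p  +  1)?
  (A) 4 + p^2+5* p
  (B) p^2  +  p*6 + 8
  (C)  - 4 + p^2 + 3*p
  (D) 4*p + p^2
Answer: A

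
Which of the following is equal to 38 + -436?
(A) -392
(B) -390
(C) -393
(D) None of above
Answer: D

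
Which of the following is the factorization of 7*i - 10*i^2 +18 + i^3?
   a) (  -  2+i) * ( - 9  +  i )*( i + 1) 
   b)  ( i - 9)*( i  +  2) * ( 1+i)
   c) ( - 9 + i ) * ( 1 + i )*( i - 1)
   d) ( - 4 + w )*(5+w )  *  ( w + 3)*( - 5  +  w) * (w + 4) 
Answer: a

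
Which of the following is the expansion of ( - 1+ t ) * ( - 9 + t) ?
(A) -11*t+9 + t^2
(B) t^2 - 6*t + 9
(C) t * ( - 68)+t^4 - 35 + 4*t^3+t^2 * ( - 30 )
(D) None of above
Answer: D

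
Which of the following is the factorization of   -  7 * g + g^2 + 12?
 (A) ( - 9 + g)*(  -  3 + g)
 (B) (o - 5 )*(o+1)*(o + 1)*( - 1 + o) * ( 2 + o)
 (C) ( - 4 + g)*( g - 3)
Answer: C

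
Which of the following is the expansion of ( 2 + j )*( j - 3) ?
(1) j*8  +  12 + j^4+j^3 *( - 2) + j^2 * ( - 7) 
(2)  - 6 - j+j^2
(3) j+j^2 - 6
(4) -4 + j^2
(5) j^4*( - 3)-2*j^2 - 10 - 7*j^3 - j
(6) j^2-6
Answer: 2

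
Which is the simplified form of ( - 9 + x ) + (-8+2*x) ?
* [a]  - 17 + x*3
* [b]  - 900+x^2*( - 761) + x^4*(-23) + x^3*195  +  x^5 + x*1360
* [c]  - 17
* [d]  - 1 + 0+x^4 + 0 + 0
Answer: a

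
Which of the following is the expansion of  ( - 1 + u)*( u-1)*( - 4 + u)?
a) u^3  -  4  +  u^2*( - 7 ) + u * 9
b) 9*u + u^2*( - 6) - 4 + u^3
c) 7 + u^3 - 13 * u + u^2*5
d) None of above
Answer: b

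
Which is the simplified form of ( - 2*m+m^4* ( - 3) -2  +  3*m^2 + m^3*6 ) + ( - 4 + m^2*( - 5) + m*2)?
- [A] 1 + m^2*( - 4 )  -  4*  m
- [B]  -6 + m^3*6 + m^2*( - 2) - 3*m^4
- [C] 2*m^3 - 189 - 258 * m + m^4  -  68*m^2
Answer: B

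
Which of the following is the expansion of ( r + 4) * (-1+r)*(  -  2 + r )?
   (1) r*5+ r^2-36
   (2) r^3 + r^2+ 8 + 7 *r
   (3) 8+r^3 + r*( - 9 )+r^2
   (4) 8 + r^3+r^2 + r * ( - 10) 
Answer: 4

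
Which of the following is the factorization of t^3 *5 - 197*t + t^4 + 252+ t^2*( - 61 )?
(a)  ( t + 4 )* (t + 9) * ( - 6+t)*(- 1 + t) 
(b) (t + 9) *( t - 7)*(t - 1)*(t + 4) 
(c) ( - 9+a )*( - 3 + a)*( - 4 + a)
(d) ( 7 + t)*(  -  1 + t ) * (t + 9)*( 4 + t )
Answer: b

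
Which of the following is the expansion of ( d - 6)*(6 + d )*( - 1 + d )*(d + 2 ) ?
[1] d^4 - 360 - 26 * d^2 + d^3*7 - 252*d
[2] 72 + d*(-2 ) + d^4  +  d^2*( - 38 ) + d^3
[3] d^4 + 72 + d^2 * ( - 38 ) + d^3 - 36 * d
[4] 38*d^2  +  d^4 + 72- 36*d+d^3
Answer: 3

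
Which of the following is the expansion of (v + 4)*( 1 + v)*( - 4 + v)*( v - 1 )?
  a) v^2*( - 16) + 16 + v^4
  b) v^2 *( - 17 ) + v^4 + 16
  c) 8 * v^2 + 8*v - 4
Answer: b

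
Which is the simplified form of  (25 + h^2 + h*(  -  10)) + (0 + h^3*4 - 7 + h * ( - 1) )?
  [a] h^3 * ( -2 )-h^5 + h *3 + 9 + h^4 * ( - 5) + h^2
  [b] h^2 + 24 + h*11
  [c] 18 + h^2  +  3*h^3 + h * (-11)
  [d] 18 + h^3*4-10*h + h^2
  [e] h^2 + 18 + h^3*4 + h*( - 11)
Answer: e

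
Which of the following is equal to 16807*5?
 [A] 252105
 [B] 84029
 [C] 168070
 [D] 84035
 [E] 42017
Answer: D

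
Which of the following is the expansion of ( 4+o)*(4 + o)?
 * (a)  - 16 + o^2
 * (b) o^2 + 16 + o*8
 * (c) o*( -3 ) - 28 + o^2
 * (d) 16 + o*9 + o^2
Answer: b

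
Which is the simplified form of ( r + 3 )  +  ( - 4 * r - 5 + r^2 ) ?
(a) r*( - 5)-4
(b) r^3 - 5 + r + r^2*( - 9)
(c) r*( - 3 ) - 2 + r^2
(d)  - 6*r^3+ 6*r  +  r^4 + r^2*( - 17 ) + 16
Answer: c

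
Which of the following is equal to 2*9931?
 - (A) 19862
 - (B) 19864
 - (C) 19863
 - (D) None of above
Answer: A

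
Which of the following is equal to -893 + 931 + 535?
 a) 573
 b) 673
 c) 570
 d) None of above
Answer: a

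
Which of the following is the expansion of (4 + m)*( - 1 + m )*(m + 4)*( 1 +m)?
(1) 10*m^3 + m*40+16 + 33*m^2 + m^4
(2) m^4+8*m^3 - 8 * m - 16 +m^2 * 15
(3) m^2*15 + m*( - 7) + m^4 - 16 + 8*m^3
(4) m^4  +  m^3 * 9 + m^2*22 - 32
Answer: 2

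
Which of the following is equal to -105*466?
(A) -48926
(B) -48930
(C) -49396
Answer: B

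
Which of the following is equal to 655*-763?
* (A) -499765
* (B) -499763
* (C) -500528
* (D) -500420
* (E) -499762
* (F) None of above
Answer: A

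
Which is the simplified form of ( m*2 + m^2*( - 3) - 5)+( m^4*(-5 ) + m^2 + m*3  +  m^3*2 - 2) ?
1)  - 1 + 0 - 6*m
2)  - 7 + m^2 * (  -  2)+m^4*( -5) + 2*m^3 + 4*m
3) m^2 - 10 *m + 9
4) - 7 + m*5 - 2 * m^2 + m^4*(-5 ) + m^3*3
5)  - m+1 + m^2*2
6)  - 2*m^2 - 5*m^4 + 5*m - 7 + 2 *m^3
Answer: 6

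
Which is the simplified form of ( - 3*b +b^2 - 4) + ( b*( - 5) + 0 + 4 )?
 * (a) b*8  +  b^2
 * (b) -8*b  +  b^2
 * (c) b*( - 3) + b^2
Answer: b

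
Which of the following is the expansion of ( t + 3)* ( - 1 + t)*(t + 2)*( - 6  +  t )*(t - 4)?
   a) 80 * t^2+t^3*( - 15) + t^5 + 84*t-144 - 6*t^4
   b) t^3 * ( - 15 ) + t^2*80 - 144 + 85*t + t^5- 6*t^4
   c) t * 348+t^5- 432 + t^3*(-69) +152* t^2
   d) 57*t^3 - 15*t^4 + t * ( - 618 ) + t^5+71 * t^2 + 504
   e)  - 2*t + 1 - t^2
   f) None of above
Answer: a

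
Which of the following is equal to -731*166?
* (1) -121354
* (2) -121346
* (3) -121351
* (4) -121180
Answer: 2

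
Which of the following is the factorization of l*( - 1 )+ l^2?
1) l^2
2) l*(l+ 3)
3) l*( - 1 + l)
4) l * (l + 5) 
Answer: 3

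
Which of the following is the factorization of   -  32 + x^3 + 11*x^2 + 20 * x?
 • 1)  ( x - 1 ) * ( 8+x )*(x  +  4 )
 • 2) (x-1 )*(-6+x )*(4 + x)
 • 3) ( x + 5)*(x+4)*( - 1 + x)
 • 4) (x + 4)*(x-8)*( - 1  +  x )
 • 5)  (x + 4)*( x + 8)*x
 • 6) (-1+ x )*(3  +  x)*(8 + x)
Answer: 1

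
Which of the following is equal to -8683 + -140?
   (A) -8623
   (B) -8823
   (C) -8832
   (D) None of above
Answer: B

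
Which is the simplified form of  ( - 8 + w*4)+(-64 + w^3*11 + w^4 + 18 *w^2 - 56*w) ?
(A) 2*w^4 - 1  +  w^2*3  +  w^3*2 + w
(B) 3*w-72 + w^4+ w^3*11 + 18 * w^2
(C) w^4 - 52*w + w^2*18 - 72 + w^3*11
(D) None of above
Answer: C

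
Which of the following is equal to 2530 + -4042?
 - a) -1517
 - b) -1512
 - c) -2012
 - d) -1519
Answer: b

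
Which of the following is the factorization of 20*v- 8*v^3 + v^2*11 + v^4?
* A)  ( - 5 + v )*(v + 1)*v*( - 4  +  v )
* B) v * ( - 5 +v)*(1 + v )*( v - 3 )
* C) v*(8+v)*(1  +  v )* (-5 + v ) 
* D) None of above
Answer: A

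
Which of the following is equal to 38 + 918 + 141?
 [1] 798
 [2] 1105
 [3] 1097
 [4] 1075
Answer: 3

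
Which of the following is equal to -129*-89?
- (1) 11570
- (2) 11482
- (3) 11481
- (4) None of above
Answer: 3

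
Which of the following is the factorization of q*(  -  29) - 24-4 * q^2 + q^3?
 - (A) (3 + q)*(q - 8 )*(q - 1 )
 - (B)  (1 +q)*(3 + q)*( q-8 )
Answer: B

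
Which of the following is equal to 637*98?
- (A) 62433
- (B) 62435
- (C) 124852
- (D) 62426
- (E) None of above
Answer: D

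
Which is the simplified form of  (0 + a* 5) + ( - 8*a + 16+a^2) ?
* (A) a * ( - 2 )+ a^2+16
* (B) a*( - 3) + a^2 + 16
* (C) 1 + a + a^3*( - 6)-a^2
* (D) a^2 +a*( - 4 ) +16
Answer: B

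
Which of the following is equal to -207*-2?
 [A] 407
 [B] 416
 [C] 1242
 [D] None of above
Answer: D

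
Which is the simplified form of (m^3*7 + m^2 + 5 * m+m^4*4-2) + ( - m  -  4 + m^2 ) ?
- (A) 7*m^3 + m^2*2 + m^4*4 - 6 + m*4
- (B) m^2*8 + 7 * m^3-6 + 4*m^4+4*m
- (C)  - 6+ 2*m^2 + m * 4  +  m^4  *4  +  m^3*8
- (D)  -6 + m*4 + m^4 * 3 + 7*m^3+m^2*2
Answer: A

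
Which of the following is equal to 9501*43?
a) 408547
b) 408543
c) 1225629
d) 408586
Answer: b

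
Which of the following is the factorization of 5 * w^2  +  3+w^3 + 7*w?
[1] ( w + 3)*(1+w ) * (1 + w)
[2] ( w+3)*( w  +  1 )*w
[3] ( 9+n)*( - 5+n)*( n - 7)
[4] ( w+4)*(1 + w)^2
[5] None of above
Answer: 1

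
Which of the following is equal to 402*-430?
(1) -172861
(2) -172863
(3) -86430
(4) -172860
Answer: 4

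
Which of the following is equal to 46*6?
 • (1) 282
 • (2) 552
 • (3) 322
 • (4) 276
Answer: 4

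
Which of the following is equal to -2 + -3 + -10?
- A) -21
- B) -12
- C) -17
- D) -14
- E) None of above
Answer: E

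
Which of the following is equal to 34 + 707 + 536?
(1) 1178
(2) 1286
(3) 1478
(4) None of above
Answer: 4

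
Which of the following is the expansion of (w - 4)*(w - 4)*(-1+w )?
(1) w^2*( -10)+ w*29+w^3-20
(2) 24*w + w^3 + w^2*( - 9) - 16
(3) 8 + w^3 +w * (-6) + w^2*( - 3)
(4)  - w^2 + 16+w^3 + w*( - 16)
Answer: 2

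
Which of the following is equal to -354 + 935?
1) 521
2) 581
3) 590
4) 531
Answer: 2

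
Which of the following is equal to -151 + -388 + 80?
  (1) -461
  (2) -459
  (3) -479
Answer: 2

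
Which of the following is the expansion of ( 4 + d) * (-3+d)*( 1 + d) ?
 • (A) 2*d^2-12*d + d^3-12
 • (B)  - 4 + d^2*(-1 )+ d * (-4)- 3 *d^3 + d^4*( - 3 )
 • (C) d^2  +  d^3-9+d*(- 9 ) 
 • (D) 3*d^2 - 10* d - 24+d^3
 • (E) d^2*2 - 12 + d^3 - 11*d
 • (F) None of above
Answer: E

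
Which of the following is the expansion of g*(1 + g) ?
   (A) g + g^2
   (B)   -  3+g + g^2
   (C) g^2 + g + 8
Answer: A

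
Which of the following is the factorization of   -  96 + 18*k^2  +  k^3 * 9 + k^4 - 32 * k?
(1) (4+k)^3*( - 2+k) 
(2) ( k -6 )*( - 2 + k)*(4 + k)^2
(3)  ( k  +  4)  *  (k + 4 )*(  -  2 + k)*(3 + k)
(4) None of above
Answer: 3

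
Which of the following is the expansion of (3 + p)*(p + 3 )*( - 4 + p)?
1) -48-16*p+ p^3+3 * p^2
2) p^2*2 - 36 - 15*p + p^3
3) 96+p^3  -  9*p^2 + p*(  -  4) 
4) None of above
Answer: 2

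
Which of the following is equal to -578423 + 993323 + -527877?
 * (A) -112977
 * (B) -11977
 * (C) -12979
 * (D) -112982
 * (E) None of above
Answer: A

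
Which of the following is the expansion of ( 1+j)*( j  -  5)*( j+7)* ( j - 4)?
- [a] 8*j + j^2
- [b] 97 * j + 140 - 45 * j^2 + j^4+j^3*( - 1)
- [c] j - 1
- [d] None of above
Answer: b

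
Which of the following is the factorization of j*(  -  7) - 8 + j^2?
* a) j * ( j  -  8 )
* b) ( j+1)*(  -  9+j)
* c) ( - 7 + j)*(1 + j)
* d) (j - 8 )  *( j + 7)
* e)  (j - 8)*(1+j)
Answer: e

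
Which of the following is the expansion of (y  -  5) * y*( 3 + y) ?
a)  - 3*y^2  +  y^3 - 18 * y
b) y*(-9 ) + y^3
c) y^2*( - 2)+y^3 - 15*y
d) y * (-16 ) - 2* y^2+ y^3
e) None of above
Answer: c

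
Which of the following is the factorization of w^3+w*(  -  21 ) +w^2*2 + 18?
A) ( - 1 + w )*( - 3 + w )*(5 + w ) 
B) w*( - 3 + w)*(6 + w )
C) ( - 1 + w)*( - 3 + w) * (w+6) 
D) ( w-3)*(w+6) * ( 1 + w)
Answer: C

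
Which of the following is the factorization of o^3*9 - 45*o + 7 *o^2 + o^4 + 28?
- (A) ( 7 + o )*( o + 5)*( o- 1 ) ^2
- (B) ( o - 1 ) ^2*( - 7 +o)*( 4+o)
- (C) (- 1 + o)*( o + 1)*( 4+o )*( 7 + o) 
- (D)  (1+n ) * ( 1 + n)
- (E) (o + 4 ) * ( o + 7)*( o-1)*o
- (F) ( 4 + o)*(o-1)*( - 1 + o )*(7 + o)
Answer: F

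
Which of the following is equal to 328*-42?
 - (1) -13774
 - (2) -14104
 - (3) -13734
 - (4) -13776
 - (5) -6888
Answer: 4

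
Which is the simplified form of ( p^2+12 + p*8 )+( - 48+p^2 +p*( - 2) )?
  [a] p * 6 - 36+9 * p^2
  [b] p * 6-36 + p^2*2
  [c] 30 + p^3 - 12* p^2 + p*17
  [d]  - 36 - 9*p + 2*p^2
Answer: b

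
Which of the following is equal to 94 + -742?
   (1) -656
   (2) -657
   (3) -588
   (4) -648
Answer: 4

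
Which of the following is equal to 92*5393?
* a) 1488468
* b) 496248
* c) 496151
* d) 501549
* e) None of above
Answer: e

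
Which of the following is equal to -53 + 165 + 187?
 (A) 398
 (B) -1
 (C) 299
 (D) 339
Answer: C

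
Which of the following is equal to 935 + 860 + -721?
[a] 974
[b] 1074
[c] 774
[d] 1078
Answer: b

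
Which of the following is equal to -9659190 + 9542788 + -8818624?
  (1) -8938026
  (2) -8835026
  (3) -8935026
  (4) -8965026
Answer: 3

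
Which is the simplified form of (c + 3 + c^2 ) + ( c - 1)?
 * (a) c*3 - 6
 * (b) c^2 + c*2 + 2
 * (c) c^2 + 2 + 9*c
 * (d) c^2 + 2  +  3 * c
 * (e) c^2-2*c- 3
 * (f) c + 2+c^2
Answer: b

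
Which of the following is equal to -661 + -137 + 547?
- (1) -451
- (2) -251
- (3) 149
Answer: 2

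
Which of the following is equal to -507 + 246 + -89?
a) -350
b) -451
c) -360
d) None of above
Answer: a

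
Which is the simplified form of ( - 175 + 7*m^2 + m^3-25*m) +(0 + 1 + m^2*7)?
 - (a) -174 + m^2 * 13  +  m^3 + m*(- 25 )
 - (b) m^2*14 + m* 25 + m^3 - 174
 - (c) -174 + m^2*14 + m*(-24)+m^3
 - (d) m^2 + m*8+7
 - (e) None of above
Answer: e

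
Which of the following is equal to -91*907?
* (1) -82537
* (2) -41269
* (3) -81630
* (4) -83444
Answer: 1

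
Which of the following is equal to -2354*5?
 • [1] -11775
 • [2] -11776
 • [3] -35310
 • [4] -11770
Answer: 4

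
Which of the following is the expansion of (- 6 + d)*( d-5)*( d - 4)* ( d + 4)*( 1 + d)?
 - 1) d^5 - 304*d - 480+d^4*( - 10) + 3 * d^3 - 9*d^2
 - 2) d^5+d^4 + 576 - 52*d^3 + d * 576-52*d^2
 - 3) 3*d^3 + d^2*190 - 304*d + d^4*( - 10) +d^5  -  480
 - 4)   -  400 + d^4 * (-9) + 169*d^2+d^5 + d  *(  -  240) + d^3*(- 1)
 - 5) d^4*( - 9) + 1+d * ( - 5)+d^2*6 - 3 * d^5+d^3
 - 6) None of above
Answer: 3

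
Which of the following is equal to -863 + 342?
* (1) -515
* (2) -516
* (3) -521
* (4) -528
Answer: 3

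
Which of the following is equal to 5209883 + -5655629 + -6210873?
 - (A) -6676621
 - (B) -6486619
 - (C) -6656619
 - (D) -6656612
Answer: C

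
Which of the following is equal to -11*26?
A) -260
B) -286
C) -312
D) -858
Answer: B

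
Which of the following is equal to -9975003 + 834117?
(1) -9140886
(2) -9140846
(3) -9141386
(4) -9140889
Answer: 1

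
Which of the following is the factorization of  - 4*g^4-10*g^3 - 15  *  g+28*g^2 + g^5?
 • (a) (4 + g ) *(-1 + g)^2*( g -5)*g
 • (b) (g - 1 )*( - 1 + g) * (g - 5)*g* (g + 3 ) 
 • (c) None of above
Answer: b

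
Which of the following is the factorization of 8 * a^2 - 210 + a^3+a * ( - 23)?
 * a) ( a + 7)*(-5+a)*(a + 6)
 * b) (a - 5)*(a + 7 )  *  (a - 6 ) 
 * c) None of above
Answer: a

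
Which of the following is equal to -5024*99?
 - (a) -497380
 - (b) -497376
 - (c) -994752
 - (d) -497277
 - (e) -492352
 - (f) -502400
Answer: b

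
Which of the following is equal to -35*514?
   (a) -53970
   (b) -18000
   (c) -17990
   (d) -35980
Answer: c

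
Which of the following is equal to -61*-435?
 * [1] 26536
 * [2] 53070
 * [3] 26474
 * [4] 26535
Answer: 4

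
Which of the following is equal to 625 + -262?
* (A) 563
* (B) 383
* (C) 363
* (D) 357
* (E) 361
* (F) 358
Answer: C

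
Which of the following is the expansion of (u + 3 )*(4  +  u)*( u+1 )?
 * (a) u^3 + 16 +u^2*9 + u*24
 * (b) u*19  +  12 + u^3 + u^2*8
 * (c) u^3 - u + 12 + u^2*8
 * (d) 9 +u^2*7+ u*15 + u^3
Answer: b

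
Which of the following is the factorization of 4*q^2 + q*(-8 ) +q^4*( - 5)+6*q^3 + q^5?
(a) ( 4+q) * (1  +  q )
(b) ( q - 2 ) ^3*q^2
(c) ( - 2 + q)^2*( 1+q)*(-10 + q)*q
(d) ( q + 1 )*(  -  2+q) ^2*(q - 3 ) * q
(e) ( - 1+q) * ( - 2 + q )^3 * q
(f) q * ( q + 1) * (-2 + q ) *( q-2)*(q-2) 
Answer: f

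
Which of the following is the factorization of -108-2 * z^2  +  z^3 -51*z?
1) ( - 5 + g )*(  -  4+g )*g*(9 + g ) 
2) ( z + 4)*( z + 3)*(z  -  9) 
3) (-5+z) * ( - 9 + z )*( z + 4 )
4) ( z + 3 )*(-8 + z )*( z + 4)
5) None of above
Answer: 2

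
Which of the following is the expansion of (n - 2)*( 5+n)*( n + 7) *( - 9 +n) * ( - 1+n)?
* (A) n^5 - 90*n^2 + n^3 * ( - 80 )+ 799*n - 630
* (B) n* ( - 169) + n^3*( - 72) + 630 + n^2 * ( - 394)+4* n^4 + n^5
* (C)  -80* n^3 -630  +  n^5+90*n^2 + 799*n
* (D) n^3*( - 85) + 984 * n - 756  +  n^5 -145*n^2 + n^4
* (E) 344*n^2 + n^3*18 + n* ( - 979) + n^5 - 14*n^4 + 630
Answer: A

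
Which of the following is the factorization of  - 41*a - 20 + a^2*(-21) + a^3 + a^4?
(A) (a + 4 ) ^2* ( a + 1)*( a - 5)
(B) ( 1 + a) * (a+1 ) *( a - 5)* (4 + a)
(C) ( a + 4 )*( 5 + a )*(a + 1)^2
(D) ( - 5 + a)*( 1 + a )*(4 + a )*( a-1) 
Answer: B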